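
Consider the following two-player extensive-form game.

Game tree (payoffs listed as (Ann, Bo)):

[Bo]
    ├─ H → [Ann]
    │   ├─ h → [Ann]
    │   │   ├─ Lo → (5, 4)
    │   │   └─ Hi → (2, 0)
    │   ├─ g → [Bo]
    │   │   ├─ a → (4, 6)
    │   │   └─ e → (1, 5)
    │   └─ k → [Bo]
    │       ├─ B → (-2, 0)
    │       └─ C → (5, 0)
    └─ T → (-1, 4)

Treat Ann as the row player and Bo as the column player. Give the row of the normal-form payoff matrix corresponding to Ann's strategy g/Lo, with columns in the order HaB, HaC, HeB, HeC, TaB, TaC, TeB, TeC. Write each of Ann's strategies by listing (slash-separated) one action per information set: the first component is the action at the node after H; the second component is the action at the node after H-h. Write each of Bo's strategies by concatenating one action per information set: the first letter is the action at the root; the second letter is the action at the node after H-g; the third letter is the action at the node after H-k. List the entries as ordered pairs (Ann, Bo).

vs HaB: Bo plays H → Ann plays g at [H] → Bo plays a at [H-g] → (4, 6)
vs HaC: Bo plays H → Ann plays g at [H] → Bo plays a at [H-g] → (4, 6)
vs HeB: Bo plays H → Ann plays g at [H] → Bo plays e at [H-g] → (1, 5)
vs HeC: Bo plays H → Ann plays g at [H] → Bo plays e at [H-g] → (1, 5)
vs TaB: Bo plays T → (-1, 4)
vs TaC: Bo plays T → (-1, 4)
vs TeB: Bo plays T → (-1, 4)
vs TeC: Bo plays T → (-1, 4)

(4,6) (4,6) (1,5) (1,5) (-1,4) (-1,4) (-1,4) (-1,4)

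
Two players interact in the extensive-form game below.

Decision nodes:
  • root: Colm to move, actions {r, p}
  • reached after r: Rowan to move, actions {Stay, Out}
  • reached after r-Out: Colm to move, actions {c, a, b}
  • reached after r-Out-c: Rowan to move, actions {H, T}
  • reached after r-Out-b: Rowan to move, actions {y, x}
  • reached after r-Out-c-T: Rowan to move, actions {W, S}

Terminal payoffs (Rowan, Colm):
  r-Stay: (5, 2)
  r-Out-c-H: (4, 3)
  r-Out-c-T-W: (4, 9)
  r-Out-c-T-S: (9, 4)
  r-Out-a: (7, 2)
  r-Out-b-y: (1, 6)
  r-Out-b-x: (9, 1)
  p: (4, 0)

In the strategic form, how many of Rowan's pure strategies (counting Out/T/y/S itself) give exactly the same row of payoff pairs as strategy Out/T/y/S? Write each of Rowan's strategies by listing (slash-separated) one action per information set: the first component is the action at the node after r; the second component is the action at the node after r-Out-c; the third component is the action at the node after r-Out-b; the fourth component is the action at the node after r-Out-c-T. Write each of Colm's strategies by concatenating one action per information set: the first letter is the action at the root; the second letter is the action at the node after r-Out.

Row for Out/T/y/S (columns rc, ra, rb, pc, pa, pb): (9,4) (7,2) (1,6) (4,0) (4,0) (4,0).
Every one of Rowan's information sets is on the play path for some reply by Colm when Rowan follows Out/T/y/S.
Changing the action at any of them therefore changes at least one column, so only Out/T/y/S itself gives this row.

1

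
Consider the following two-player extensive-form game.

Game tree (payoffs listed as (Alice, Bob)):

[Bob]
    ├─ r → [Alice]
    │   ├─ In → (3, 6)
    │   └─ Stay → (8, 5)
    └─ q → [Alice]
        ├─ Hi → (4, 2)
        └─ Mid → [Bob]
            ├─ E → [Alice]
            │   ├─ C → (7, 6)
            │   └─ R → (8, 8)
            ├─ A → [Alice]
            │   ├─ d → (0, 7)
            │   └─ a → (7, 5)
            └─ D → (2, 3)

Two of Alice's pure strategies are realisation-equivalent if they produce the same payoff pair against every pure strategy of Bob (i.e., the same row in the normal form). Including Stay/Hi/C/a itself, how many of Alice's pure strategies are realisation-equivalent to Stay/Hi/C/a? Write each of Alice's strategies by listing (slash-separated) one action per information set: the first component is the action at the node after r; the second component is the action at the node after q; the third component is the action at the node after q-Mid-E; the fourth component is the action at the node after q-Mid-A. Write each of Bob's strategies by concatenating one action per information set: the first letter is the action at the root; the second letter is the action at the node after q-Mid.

4

Row for Stay/Hi/C/a (columns rE, rA, rD, qE, qA, qD): (8,5) (8,5) (8,5) (4,2) (4,2) (4,2).
Under Stay/Hi/C/a, Alice's choice at the node after q-Mid-E and at the node after q-Mid-A can never be reached regardless of what Bob does, so varying those choices leaves every outcome unchanged.
Holding the reachable choices fixed and varying the unreachable ones freely already gives 2 × 2 = 4 equivalent strategies.
No other strategy reproduces this row, so those 4 are the full class: Stay/Hi/C/d, Stay/Hi/C/a, Stay/Hi/R/d, Stay/Hi/R/a.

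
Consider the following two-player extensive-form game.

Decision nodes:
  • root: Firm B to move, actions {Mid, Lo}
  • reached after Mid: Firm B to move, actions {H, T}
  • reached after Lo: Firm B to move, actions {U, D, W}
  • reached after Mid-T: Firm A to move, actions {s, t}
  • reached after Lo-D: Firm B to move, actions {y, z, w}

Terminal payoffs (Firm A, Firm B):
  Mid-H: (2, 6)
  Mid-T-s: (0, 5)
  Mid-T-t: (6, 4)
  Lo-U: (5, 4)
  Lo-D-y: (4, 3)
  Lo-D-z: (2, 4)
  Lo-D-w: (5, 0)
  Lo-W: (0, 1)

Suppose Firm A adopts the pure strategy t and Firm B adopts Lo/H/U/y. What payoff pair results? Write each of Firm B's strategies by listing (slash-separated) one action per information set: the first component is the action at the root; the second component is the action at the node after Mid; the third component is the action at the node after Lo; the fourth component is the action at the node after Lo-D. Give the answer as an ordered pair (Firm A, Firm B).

(5, 4)

Trace the play path from the root:
  Firm B plays Lo
  Firm B plays U at [Lo]
→ terminal payoff (5, 4).
(Firm A's choice at the node after Mid-T is never reached on this path, so it doesn't affect the outcome.)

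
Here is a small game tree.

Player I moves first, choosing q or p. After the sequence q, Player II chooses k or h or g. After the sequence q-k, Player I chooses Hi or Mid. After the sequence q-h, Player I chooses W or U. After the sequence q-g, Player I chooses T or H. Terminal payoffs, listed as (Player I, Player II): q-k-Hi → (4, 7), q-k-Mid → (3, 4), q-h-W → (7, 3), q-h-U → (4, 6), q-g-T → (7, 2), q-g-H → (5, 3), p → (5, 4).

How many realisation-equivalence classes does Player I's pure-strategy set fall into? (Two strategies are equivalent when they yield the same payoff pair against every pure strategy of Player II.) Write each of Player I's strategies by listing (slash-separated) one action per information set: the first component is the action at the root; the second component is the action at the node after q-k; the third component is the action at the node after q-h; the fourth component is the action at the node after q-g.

9

Player I has 16 pure strategies: q/Hi/W/T, q/Hi/W/H, q/Hi/U/T, q/Hi/U/H, q/Mid/W/T, q/Mid/W/H, q/Mid/U/T, q/Mid/U/H, p/Hi/W/T, p/Hi/W/H, p/Hi/U/T, p/Hi/U/H, p/Mid/W/T, p/Mid/W/H, p/Mid/U/T, p/Mid/U/H. Columns: k, h, g.
{q/Hi/W/T} → row (4,7) (7,3) (7,2)
{q/Hi/W/H} → row (4,7) (7,3) (5,3)
{q/Hi/U/T} → row (4,7) (4,6) (7,2)
{q/Hi/U/H} → row (4,7) (4,6) (5,3)
{q/Mid/W/T} → row (3,4) (7,3) (7,2)
{q/Mid/W/H} → row (3,4) (7,3) (5,3)
{q/Mid/U/T} → row (3,4) (4,6) (7,2)
{q/Mid/U/H} → row (3,4) (4,6) (5,3)
{p/Hi/W/T, p/Hi/W/H, p/Hi/U/T, p/Hi/U/H, p/Mid/W/T, p/Mid/W/H, p/Mid/U/T, p/Mid/U/H} → row (5,4) (5,4) (5,4)
That's 9 distinct rows out of 16 strategies.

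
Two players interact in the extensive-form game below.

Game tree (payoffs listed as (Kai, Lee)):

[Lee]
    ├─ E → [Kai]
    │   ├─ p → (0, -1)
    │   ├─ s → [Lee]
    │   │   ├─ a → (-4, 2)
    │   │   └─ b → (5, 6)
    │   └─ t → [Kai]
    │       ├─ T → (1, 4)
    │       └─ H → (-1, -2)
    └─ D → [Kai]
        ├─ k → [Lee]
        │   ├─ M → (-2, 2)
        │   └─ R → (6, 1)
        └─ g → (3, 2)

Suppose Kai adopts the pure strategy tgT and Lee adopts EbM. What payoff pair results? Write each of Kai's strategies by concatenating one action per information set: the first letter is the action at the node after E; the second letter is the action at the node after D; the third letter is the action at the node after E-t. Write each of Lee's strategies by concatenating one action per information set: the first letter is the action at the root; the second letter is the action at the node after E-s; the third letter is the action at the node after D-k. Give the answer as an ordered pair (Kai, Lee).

Trace the play path from the root:
  Lee plays E
  Kai plays t at [E]
  Kai plays T at [E-t]
→ terminal payoff (1, 4).
(Kai's choice at the node after D is never reached on this path, so it doesn't affect the outcome.)

(1, 4)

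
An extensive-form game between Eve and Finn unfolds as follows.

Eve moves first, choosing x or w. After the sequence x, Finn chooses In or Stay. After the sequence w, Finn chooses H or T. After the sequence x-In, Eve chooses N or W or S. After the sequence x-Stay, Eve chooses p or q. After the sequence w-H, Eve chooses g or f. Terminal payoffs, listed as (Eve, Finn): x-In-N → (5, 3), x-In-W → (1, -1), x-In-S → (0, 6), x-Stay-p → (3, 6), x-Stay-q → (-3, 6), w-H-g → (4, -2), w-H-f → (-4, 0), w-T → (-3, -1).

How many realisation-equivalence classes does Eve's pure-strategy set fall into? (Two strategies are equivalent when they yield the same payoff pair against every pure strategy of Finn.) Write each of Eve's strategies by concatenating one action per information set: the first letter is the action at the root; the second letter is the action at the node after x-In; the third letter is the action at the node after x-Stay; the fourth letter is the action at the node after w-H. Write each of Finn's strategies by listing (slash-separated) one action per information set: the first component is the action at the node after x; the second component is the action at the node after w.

8

Eve has 24 pure strategies: xNpg, xNpf, xNqg, xNqf, xWpg, xWpf, xWqg, xWqf, xSpg, xSpf, xSqg, xSqf, wNpg, wNpf, wNqg, wNqf, wWpg, wWpf, wWqg, wWqf, wSpg, wSpf, wSqg, wSqf. Columns: In/H, In/T, Stay/H, Stay/T.
{xNpg, xNpf} → row (5,3) (5,3) (3,6) (3,6)
{xNqg, xNqf} → row (5,3) (5,3) (-3,6) (-3,6)
{xWpg, xWpf} → row (1,-1) (1,-1) (3,6) (3,6)
{xWqg, xWqf} → row (1,-1) (1,-1) (-3,6) (-3,6)
{xSpg, xSpf} → row (0,6) (0,6) (3,6) (3,6)
{xSqg, xSqf} → row (0,6) (0,6) (-3,6) (-3,6)
{wNpg, wNqg, wWpg, wWqg, wSpg, wSqg} → row (4,-2) (-3,-1) (4,-2) (-3,-1)
{wNpf, wNqf, wWpf, wWqf, wSpf, wSqf} → row (-4,0) (-3,-1) (-4,0) (-3,-1)
That's 8 distinct rows out of 24 strategies.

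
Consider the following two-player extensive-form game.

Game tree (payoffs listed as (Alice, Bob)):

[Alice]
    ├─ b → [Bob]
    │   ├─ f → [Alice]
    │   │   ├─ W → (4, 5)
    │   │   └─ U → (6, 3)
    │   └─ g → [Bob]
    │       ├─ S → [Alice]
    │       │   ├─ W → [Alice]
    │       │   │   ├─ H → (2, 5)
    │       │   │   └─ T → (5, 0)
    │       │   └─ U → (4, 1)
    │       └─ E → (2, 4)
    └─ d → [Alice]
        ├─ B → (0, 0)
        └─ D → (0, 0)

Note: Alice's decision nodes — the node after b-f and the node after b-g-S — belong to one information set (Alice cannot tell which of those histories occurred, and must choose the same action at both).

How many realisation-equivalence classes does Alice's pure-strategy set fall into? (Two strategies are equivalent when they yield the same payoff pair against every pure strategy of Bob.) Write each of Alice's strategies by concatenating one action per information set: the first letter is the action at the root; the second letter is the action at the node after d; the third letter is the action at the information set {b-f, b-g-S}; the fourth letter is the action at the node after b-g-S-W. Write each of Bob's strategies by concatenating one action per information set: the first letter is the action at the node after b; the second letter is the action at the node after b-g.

Alice has 16 pure strategies: bBWH, bBWT, bBUH, bBUT, bDWH, bDWT, bDUH, bDUT, dBWH, dBWT, dBUH, dBUT, dDWH, dDWT, dDUH, dDUT. Columns: fS, fE, gS, gE.
{bBWH, bDWH} → row (4,5) (4,5) (2,5) (2,4)
{bBWT, bDWT} → row (4,5) (4,5) (5,0) (2,4)
{bBUH, bBUT, bDUH, bDUT} → row (6,3) (6,3) (4,1) (2,4)
{dBWH, dBWT, dBUH, dBUT, dDWH, dDWT, dDUH, dDUT} → row (0,0) (0,0) (0,0) (0,0)
That's 4 distinct rows out of 16 strategies.

4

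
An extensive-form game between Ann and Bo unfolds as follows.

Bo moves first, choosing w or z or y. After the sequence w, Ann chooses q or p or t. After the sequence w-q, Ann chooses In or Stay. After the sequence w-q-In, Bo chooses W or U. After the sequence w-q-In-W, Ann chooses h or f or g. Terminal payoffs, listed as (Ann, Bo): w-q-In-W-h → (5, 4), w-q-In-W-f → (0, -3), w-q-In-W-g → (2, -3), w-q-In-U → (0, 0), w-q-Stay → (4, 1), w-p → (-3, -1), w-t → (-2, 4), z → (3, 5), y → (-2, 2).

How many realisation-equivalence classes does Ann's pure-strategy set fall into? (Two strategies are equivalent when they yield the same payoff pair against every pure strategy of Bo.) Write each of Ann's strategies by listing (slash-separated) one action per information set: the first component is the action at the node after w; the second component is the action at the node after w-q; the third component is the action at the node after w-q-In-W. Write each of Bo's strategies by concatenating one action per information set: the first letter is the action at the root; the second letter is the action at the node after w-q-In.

6

Ann has 18 pure strategies: q/In/h, q/In/f, q/In/g, q/Stay/h, q/Stay/f, q/Stay/g, p/In/h, p/In/f, p/In/g, p/Stay/h, p/Stay/f, p/Stay/g, t/In/h, t/In/f, t/In/g, t/Stay/h, t/Stay/f, t/Stay/g. Columns: wW, wU, zW, zU, yW, yU.
{q/In/h} → row (5,4) (0,0) (3,5) (3,5) (-2,2) (-2,2)
{q/In/f} → row (0,-3) (0,0) (3,5) (3,5) (-2,2) (-2,2)
{q/In/g} → row (2,-3) (0,0) (3,5) (3,5) (-2,2) (-2,2)
{q/Stay/h, q/Stay/f, q/Stay/g} → row (4,1) (4,1) (3,5) (3,5) (-2,2) (-2,2)
{p/In/h, p/In/f, p/In/g, p/Stay/h, p/Stay/f, p/Stay/g} → row (-3,-1) (-3,-1) (3,5) (3,5) (-2,2) (-2,2)
{t/In/h, t/In/f, t/In/g, t/Stay/h, t/Stay/f, t/Stay/g} → row (-2,4) (-2,4) (3,5) (3,5) (-2,2) (-2,2)
That's 6 distinct rows out of 18 strategies.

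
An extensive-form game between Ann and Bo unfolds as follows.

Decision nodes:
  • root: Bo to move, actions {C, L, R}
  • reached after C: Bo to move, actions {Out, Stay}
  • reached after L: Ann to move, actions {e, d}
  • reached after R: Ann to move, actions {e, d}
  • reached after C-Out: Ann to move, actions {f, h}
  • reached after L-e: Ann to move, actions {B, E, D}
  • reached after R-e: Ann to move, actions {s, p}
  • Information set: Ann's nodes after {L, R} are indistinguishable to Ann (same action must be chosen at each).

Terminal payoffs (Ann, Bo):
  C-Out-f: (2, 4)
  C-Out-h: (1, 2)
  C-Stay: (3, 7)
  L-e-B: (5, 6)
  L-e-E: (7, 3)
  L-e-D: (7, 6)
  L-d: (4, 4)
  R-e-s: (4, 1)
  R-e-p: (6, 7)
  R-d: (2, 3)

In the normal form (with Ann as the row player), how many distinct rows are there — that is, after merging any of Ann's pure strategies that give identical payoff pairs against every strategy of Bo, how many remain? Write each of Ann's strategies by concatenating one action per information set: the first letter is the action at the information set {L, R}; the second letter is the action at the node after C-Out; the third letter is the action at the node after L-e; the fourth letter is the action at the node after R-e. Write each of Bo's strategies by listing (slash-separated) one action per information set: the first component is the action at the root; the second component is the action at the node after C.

14

Ann has 24 pure strategies: efBs, efBp, efEs, efEp, efDs, efDp, ehBs, ehBp, ehEs, ehEp, ehDs, ehDp, dfBs, dfBp, dfEs, dfEp, dfDs, dfDp, dhBs, dhBp, dhEs, dhEp, dhDs, dhDp. Columns: C/Out, C/Stay, L/Out, L/Stay, R/Out, R/Stay.
{efBs} → row (2,4) (3,7) (5,6) (5,6) (4,1) (4,1)
{efBp} → row (2,4) (3,7) (5,6) (5,6) (6,7) (6,7)
{efEs} → row (2,4) (3,7) (7,3) (7,3) (4,1) (4,1)
{efEp} → row (2,4) (3,7) (7,3) (7,3) (6,7) (6,7)
{efDs} → row (2,4) (3,7) (7,6) (7,6) (4,1) (4,1)
{efDp} → row (2,4) (3,7) (7,6) (7,6) (6,7) (6,7)
{ehBs} → row (1,2) (3,7) (5,6) (5,6) (4,1) (4,1)
{ehBp} → row (1,2) (3,7) (5,6) (5,6) (6,7) (6,7)
{ehEs} → row (1,2) (3,7) (7,3) (7,3) (4,1) (4,1)
{ehEp} → row (1,2) (3,7) (7,3) (7,3) (6,7) (6,7)
{ehDs} → row (1,2) (3,7) (7,6) (7,6) (4,1) (4,1)
{ehDp} → row (1,2) (3,7) (7,6) (7,6) (6,7) (6,7)
{dfBs, dfBp, dfEs, dfEp, dfDs, dfDp} → row (2,4) (3,7) (4,4) (4,4) (2,3) (2,3)
{dhBs, dhBp, dhEs, dhEp, dhDs, dhDp} → row (1,2) (3,7) (4,4) (4,4) (2,3) (2,3)
That's 14 distinct rows out of 24 strategies.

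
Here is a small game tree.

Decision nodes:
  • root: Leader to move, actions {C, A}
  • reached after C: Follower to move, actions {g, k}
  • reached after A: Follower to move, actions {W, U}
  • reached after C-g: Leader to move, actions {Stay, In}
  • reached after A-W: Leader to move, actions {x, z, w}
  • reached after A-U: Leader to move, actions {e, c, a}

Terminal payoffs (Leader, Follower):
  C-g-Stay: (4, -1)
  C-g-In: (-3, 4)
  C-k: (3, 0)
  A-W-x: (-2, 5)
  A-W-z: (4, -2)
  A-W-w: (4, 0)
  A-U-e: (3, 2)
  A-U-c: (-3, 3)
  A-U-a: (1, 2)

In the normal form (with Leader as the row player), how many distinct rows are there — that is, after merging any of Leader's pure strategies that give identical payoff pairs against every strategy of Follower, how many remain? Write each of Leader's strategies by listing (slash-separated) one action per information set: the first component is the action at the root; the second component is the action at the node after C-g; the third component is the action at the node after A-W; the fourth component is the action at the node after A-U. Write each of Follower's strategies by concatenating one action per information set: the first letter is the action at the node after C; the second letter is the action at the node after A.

Leader has 36 pure strategies: C/Stay/x/e, C/Stay/x/c, C/Stay/x/a, C/Stay/z/e, C/Stay/z/c, C/Stay/z/a, C/Stay/w/e, C/Stay/w/c, C/Stay/w/a, C/In/x/e, C/In/x/c, C/In/x/a, C/In/z/e, C/In/z/c, C/In/z/a, C/In/w/e, C/In/w/c, C/In/w/a, A/Stay/x/e, A/Stay/x/c, A/Stay/x/a, A/Stay/z/e, A/Stay/z/c, A/Stay/z/a, A/Stay/w/e, A/Stay/w/c, A/Stay/w/a, A/In/x/e, A/In/x/c, A/In/x/a, A/In/z/e, A/In/z/c, A/In/z/a, A/In/w/e, A/In/w/c, A/In/w/a. Columns: gW, gU, kW, kU.
{C/Stay/x/e, C/Stay/x/c, C/Stay/x/a, C/Stay/z/e, C/Stay/z/c, C/Stay/z/a, C/Stay/w/e, C/Stay/w/c, C/Stay/w/a} → row (4,-1) (4,-1) (3,0) (3,0)
{C/In/x/e, C/In/x/c, C/In/x/a, C/In/z/e, C/In/z/c, C/In/z/a, C/In/w/e, C/In/w/c, C/In/w/a} → row (-3,4) (-3,4) (3,0) (3,0)
{A/Stay/x/e, A/In/x/e} → row (-2,5) (3,2) (-2,5) (3,2)
{A/Stay/x/c, A/In/x/c} → row (-2,5) (-3,3) (-2,5) (-3,3)
{A/Stay/x/a, A/In/x/a} → row (-2,5) (1,2) (-2,5) (1,2)
{A/Stay/z/e, A/In/z/e} → row (4,-2) (3,2) (4,-2) (3,2)
{A/Stay/z/c, A/In/z/c} → row (4,-2) (-3,3) (4,-2) (-3,3)
{A/Stay/z/a, A/In/z/a} → row (4,-2) (1,2) (4,-2) (1,2)
{A/Stay/w/e, A/In/w/e} → row (4,0) (3,2) (4,0) (3,2)
{A/Stay/w/c, A/In/w/c} → row (4,0) (-3,3) (4,0) (-3,3)
{A/Stay/w/a, A/In/w/a} → row (4,0) (1,2) (4,0) (1,2)
That's 11 distinct rows out of 36 strategies.

11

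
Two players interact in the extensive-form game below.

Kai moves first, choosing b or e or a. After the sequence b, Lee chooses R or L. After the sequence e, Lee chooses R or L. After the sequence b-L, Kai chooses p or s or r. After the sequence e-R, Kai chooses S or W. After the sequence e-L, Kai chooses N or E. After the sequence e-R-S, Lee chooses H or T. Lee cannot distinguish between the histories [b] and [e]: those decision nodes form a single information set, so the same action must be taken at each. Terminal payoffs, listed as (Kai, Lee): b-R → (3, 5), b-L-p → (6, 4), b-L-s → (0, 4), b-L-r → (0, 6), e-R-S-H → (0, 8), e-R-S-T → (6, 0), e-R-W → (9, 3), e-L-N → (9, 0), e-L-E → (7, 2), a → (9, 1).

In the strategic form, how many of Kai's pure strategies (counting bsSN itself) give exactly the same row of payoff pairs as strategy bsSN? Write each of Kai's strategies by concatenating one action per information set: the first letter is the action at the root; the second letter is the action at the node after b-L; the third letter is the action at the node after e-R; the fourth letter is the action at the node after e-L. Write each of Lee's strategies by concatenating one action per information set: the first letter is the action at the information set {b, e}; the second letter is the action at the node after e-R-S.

4

Row for bsSN (columns RH, RT, LH, LT): (3,5) (3,5) (0,4) (0,4).
Under bsSN, Kai's choice at the node after e-R and at the node after e-L can never be reached regardless of what Lee does, so varying those choices leaves every outcome unchanged.
Holding the reachable choices fixed and varying the unreachable ones freely already gives 2 × 2 = 4 equivalent strategies.
No other strategy reproduces this row, so those 4 are the full class: bsSN, bsSE, bsWN, bsWE.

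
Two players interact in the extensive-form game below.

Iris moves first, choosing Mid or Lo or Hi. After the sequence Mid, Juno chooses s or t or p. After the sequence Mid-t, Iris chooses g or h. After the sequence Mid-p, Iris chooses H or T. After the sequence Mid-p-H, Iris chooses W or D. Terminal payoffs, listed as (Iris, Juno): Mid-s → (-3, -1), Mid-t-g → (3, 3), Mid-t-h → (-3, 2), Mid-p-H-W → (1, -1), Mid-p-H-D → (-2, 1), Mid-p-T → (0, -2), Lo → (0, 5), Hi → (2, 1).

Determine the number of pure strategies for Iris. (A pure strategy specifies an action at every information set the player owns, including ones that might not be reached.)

24

Iris owns the root with actions {Mid, Lo, Hi} — three choices.
Iris owns the node after Mid-t with actions {g, h} — two choices.
Iris owns the node after Mid-p with actions {H, T} — two choices.
Iris owns the node after Mid-p-H with actions {W, D} — two choices.
A pure strategy fixes one action at each information set independently, so the count is the product 3 × 2 × 2 × 2 = 24.
(For reference, Juno has 3 pure strategies, giving a 24×3 normal-form matrix.)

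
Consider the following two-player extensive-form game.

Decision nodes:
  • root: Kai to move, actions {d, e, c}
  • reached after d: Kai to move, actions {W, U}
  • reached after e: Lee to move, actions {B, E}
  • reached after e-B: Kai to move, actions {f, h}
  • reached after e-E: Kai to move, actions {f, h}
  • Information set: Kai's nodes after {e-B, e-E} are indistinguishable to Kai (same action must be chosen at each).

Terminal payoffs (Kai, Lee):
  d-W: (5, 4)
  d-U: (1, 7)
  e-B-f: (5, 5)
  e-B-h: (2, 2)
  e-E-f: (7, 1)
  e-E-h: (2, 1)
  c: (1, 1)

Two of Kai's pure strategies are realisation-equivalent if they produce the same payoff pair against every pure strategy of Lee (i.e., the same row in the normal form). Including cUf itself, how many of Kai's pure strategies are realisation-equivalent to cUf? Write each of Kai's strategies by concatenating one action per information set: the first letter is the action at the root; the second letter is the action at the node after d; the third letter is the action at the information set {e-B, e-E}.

4

Row for cUf (columns B, E): (1,1) (1,1).
Under cUf, Kai's choice at the node after d and at the information set {e-B, e-E} can never be reached regardless of what Lee does, so varying those choices leaves every outcome unchanged.
Holding the reachable choices fixed and varying the unreachable ones freely already gives 2 × 2 = 4 equivalent strategies.
No other strategy reproduces this row, so those 4 are the full class: cWf, cWh, cUf, cUh.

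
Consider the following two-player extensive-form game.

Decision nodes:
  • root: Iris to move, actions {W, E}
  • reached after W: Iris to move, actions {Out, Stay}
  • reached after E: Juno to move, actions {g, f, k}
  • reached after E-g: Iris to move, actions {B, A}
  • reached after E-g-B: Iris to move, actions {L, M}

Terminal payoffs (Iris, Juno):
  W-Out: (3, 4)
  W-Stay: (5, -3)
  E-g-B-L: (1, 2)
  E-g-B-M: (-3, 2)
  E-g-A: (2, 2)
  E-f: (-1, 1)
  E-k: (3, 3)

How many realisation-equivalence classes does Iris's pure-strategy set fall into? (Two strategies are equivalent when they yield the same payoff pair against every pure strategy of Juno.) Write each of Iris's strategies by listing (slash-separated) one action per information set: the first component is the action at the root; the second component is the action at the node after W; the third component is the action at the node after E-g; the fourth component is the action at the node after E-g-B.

5

Iris has 16 pure strategies: W/Out/B/L, W/Out/B/M, W/Out/A/L, W/Out/A/M, W/Stay/B/L, W/Stay/B/M, W/Stay/A/L, W/Stay/A/M, E/Out/B/L, E/Out/B/M, E/Out/A/L, E/Out/A/M, E/Stay/B/L, E/Stay/B/M, E/Stay/A/L, E/Stay/A/M. Columns: g, f, k.
{W/Out/B/L, W/Out/B/M, W/Out/A/L, W/Out/A/M} → row (3,4) (3,4) (3,4)
{W/Stay/B/L, W/Stay/B/M, W/Stay/A/L, W/Stay/A/M} → row (5,-3) (5,-3) (5,-3)
{E/Out/B/L, E/Stay/B/L} → row (1,2) (-1,1) (3,3)
{E/Out/B/M, E/Stay/B/M} → row (-3,2) (-1,1) (3,3)
{E/Out/A/L, E/Out/A/M, E/Stay/A/L, E/Stay/A/M} → row (2,2) (-1,1) (3,3)
That's 5 distinct rows out of 16 strategies.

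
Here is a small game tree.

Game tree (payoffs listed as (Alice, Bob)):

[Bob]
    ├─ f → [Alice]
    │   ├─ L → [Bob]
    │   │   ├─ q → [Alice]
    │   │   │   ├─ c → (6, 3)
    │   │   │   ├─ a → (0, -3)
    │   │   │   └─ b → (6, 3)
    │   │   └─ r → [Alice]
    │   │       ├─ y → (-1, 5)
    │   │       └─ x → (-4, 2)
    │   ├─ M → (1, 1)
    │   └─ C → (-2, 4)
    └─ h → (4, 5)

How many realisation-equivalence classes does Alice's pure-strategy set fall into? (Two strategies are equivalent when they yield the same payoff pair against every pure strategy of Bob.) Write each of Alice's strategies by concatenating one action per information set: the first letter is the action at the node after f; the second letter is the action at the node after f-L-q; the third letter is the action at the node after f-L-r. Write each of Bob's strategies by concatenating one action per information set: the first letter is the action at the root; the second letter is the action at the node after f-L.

6

Alice has 18 pure strategies: Lcy, Lcx, Lay, Lax, Lby, Lbx, Mcy, Mcx, May, Max, Mby, Mbx, Ccy, Ccx, Cay, Cax, Cby, Cbx. Columns: fq, fr, hq, hr.
{Lcy, Lby} → row (6,3) (-1,5) (4,5) (4,5)
{Lcx, Lbx} → row (6,3) (-4,2) (4,5) (4,5)
{Lay} → row (0,-3) (-1,5) (4,5) (4,5)
{Lax} → row (0,-3) (-4,2) (4,5) (4,5)
{Mcy, Mcx, May, Max, Mby, Mbx} → row (1,1) (1,1) (4,5) (4,5)
{Ccy, Ccx, Cay, Cax, Cby, Cbx} → row (-2,4) (-2,4) (4,5) (4,5)
That's 6 distinct rows out of 18 strategies.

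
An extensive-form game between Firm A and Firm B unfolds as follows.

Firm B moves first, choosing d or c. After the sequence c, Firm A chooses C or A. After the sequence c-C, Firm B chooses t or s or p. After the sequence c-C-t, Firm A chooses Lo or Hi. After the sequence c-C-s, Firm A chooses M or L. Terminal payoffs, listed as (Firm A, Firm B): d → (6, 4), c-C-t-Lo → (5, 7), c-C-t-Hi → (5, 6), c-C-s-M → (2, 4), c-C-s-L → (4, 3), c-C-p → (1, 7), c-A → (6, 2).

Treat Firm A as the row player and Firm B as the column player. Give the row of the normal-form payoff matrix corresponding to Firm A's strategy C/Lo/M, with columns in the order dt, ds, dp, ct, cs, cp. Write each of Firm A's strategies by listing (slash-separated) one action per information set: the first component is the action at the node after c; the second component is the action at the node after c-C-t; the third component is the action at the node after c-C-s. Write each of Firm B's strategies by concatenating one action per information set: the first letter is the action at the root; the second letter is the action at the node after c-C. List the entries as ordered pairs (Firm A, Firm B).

vs dt: Firm B plays d → (6, 4)
vs ds: Firm B plays d → (6, 4)
vs dp: Firm B plays d → (6, 4)
vs ct: Firm B plays c → Firm A plays C at [c] → Firm B plays t at [c-C] → Firm A plays Lo at [c-C-t] → (5, 7)
vs cs: Firm B plays c → Firm A plays C at [c] → Firm B plays s at [c-C] → Firm A plays M at [c-C-s] → (2, 4)
vs cp: Firm B plays c → Firm A plays C at [c] → Firm B plays p at [c-C] → (1, 7)

(6,4) (6,4) (6,4) (5,7) (2,4) (1,7)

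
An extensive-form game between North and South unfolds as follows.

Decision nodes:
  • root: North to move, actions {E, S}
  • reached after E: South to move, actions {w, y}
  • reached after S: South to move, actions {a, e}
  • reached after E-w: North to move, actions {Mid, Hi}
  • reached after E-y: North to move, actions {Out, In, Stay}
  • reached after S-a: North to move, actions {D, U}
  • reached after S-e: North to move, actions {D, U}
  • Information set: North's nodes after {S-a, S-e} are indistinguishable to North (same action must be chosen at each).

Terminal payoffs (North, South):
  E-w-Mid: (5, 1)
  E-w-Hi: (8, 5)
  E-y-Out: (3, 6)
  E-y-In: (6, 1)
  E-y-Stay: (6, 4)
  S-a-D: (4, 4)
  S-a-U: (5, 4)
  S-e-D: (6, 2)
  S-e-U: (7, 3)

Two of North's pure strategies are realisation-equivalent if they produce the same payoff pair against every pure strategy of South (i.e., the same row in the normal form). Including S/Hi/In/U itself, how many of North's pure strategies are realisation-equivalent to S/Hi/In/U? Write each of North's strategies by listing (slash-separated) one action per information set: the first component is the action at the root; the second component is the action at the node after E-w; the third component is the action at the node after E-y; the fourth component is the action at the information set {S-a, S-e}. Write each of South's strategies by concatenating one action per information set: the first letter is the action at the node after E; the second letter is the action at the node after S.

Row for S/Hi/In/U (columns wa, we, ya, ye): (5,4) (7,3) (5,4) (7,3).
Under S/Hi/In/U, North's choice at the node after E-w and at the node after E-y can never be reached regardless of what South does, so varying those choices leaves every outcome unchanged.
Holding the reachable choices fixed and varying the unreachable ones freely already gives 2 × 3 = 6 equivalent strategies.
No other strategy reproduces this row, so those 6 are the full class: S/Mid/Out/U, S/Mid/In/U, S/Mid/Stay/U, S/Hi/Out/U, S/Hi/In/U, S/Hi/Stay/U.

6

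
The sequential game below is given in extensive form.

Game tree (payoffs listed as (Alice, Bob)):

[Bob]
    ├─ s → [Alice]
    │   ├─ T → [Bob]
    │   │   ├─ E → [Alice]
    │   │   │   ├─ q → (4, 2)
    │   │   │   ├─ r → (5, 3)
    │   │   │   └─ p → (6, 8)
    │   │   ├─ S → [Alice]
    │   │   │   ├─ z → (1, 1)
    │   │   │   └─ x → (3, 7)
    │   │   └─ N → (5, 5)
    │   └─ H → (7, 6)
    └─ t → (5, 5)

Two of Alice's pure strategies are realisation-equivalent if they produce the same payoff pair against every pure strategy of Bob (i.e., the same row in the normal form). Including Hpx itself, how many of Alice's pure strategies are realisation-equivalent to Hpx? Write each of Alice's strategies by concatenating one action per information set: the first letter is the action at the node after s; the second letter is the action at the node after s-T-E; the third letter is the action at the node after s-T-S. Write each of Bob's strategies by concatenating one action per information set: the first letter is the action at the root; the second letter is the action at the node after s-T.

6

Row for Hpx (columns sE, sS, sN, tE, tS, tN): (7,6) (7,6) (7,6) (5,5) (5,5) (5,5).
Under Hpx, Alice's choice at the node after s-T-E and at the node after s-T-S can never be reached regardless of what Bob does, so varying those choices leaves every outcome unchanged.
Holding the reachable choices fixed and varying the unreachable ones freely already gives 3 × 2 = 6 equivalent strategies.
No other strategy reproduces this row, so those 6 are the full class: Hqz, Hqx, Hrz, Hrx, Hpz, Hpx.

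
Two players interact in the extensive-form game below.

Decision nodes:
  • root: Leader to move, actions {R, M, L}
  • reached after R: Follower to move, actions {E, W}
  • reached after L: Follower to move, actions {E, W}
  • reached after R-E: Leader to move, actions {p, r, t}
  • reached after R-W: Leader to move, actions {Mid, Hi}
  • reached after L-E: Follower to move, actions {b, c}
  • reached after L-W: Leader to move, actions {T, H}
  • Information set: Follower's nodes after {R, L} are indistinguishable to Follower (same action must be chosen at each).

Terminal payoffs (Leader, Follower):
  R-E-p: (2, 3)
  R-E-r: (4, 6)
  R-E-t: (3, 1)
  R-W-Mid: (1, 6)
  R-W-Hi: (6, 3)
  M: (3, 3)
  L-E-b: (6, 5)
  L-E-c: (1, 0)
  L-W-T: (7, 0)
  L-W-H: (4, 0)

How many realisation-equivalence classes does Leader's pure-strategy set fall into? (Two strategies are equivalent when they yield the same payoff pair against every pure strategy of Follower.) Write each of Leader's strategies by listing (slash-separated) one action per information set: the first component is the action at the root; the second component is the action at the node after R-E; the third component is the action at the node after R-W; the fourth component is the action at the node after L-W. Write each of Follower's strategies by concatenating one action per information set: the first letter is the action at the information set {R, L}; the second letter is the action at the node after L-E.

Leader has 36 pure strategies: R/p/Mid/T, R/p/Mid/H, R/p/Hi/T, R/p/Hi/H, R/r/Mid/T, R/r/Mid/H, R/r/Hi/T, R/r/Hi/H, R/t/Mid/T, R/t/Mid/H, R/t/Hi/T, R/t/Hi/H, M/p/Mid/T, M/p/Mid/H, M/p/Hi/T, M/p/Hi/H, M/r/Mid/T, M/r/Mid/H, M/r/Hi/T, M/r/Hi/H, M/t/Mid/T, M/t/Mid/H, M/t/Hi/T, M/t/Hi/H, L/p/Mid/T, L/p/Mid/H, L/p/Hi/T, L/p/Hi/H, L/r/Mid/T, L/r/Mid/H, L/r/Hi/T, L/r/Hi/H, L/t/Mid/T, L/t/Mid/H, L/t/Hi/T, L/t/Hi/H. Columns: Eb, Ec, Wb, Wc.
{R/p/Mid/T, R/p/Mid/H} → row (2,3) (2,3) (1,6) (1,6)
{R/p/Hi/T, R/p/Hi/H} → row (2,3) (2,3) (6,3) (6,3)
{R/r/Mid/T, R/r/Mid/H} → row (4,6) (4,6) (1,6) (1,6)
{R/r/Hi/T, R/r/Hi/H} → row (4,6) (4,6) (6,3) (6,3)
{R/t/Mid/T, R/t/Mid/H} → row (3,1) (3,1) (1,6) (1,6)
{R/t/Hi/T, R/t/Hi/H} → row (3,1) (3,1) (6,3) (6,3)
{M/p/Mid/T, M/p/Mid/H, M/p/Hi/T, M/p/Hi/H, M/r/Mid/T, M/r/Mid/H, M/r/Hi/T, M/r/Hi/H, M/t/Mid/T, M/t/Mid/H, M/t/Hi/T, M/t/Hi/H} → row (3,3) (3,3) (3,3) (3,3)
{L/p/Mid/T, L/p/Hi/T, L/r/Mid/T, L/r/Hi/T, L/t/Mid/T, L/t/Hi/T} → row (6,5) (1,0) (7,0) (7,0)
{L/p/Mid/H, L/p/Hi/H, L/r/Mid/H, L/r/Hi/H, L/t/Mid/H, L/t/Hi/H} → row (6,5) (1,0) (4,0) (4,0)
That's 9 distinct rows out of 36 strategies.

9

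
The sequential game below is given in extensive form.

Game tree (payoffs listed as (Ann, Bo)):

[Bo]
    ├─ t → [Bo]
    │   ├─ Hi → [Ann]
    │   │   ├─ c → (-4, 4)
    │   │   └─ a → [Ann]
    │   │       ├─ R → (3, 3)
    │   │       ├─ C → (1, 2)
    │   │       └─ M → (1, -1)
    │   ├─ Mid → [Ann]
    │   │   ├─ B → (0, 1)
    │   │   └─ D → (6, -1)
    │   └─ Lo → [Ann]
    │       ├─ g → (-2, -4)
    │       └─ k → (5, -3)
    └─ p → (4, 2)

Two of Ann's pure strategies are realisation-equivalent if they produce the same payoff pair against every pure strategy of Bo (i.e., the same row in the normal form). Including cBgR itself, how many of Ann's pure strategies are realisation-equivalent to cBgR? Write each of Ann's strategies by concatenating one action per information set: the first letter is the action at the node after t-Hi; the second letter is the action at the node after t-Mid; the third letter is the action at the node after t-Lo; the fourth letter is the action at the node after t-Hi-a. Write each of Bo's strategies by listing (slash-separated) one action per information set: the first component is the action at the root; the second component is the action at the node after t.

3

Row for cBgR (columns t/Hi, t/Mid, t/Lo, p/Hi, p/Mid, p/Lo): (-4,4) (0,1) (-2,-4) (4,2) (4,2) (4,2).
Under cBgR, Ann's choice at the node after t-Hi-a can never be reached regardless of what Bo does, so varying those choices leaves every outcome unchanged.
Holding the reachable choices fixed and varying the unreachable one freely already gives 3 equivalent strategies.
No other strategy reproduces this row, so those 3 are the full class: cBgR, cBgC, cBgM.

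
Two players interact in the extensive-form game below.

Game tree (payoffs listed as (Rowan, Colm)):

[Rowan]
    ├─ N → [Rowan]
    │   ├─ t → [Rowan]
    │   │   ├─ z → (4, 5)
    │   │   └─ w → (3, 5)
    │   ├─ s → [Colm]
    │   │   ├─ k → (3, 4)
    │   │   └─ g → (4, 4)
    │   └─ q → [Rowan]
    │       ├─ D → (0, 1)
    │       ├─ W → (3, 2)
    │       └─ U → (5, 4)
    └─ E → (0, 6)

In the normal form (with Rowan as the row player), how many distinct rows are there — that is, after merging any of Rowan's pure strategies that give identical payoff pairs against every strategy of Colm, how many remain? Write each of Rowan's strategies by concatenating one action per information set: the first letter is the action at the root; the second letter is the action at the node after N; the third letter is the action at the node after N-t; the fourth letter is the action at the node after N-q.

Rowan has 36 pure strategies: NtzD, NtzW, NtzU, NtwD, NtwW, NtwU, NszD, NszW, NszU, NswD, NswW, NswU, NqzD, NqzW, NqzU, NqwD, NqwW, NqwU, EtzD, EtzW, EtzU, EtwD, EtwW, EtwU, EszD, EszW, EszU, EswD, EswW, EswU, EqzD, EqzW, EqzU, EqwD, EqwW, EqwU. Columns: k, g.
{NtzD, NtzW, NtzU} → row (4,5) (4,5)
{NtwD, NtwW, NtwU} → row (3,5) (3,5)
{NszD, NszW, NszU, NswD, NswW, NswU} → row (3,4) (4,4)
{NqzD, NqwD} → row (0,1) (0,1)
{NqzW, NqwW} → row (3,2) (3,2)
{NqzU, NqwU} → row (5,4) (5,4)
{EtzD, EtzW, EtzU, EtwD, EtwW, EtwU, EszD, EszW, EszU, EswD, EswW, EswU, EqzD, EqzW, EqzU, EqwD, EqwW, EqwU} → row (0,6) (0,6)
That's 7 distinct rows out of 36 strategies.

7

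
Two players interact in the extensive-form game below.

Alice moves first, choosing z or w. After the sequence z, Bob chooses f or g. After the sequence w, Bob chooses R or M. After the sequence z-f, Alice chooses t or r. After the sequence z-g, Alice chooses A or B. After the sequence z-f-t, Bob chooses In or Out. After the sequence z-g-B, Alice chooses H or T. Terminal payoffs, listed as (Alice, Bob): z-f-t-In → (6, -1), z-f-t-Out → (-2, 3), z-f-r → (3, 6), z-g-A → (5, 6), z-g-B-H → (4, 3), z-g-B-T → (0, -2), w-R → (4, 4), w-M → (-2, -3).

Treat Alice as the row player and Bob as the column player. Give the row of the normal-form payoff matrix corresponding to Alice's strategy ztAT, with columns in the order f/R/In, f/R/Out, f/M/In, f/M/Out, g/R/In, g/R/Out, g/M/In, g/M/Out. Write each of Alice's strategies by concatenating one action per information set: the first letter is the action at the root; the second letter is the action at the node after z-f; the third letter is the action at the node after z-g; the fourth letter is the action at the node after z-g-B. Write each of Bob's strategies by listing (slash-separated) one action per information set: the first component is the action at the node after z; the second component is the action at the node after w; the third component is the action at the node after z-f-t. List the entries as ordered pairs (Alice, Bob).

vs f/R/In: Alice plays z → Bob plays f at [z] → Alice plays t at [z-f] → Bob plays In at [z-f-t] → (6, -1)
vs f/R/Out: Alice plays z → Bob plays f at [z] → Alice plays t at [z-f] → Bob plays Out at [z-f-t] → (-2, 3)
vs f/M/In: Alice plays z → Bob plays f at [z] → Alice plays t at [z-f] → Bob plays In at [z-f-t] → (6, -1)
vs f/M/Out: Alice plays z → Bob plays f at [z] → Alice plays t at [z-f] → Bob plays Out at [z-f-t] → (-2, 3)
vs g/R/In: Alice plays z → Bob plays g at [z] → Alice plays A at [z-g] → (5, 6)
vs g/R/Out: Alice plays z → Bob plays g at [z] → Alice plays A at [z-g] → (5, 6)
vs g/M/In: Alice plays z → Bob plays g at [z] → Alice plays A at [z-g] → (5, 6)
vs g/M/Out: Alice plays z → Bob plays g at [z] → Alice plays A at [z-g] → (5, 6)

(6,-1) (-2,3) (6,-1) (-2,3) (5,6) (5,6) (5,6) (5,6)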